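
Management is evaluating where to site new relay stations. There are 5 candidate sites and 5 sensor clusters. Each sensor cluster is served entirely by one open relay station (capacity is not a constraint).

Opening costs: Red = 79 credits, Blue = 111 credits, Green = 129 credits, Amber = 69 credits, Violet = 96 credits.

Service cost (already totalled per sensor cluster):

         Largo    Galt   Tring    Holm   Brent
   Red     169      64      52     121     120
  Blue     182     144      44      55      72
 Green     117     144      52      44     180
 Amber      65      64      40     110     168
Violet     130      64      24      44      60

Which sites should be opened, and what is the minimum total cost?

For any fixed open set, each sensor cluster goes to its cheapest open site; total = fixed + service.
{Violet}: Largo→Violet 130, Galt→Violet 64, Tring→Violet 24, Holm→Violet 44, Brent→Violet 60. Service 322; fixed 96; total 418.
{Amber, Violet}: service 257 + fixed 165 = 422
{Blue, Amber}: Largo→Amber 65, Galt→Amber 64, Tring→Amber 40, Holm→Blue 55, Brent→Blue 72. Service 296; fixed 180; total 476.
{Red, Blue, Green, Amber, Violet}: service 257 + fixed 484 = 741
No other subset beats 418.

Open Violet only; minimum total cost 418.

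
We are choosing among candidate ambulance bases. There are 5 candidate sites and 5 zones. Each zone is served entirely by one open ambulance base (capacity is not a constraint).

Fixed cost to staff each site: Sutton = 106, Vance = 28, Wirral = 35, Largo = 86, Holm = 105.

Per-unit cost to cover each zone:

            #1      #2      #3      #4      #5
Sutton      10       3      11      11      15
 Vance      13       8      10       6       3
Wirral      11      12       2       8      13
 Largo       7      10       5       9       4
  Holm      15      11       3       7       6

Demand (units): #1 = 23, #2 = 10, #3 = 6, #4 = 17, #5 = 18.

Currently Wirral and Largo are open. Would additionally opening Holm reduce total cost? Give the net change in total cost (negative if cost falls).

No — net change +88 (cost rises by 88).

Current service cost with {Wirral, Largo}: 481.
Adding Holm: each zone re-picks its cheapest; new service cost 464, saving 17.
Extra fixed cost: 105. Net change = 105 − 17 = 88.
(Totals: 602 → 690.)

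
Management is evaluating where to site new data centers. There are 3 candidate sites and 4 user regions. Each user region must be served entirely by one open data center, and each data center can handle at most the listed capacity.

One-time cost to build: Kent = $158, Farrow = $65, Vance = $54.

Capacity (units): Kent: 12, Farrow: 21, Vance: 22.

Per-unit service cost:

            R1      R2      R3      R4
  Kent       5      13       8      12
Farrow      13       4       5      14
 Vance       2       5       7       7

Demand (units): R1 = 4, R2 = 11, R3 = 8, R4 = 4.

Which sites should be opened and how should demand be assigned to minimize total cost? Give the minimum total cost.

Open {Farrow, Vance}: R1→Vance 2·4=8, R2→Farrow 4·11=44, R3→Farrow 5·8=40, R4→Vance 7·4=28.
Loads: Farrow carries 19/21, Vance carries 8/22. Service 120; fixed 119; total 239.
Next best feasible plan costs 250.

Minimum total cost: 239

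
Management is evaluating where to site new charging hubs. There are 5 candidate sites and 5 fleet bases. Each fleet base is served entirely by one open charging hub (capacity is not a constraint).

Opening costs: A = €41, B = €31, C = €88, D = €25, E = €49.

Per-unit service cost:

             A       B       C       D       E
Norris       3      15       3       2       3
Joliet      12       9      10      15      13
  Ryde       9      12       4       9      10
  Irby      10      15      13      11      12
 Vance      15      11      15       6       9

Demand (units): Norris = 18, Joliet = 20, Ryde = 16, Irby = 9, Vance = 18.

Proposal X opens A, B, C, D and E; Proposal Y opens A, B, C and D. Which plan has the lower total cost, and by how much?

Proposal X: {A, B, C, D, E}: Norris→D 2·18=36, Joliet→B 9·20=180, Ryde→C 4·16=64, Irby→A 10·9=90, Vance→D 6·18=108. Service 478; fixed 234; total 712.
Proposal Y: {A, B, C, D}: Norris→D 2·18=36, Joliet→B 9·20=180, Ryde→C 4·16=64, Irby→A 10·9=90, Vance→D 6·18=108. Service 478; fixed 185; total 663.
Difference: |712 − 663| = 49.

Proposal Y is cheaper by 49.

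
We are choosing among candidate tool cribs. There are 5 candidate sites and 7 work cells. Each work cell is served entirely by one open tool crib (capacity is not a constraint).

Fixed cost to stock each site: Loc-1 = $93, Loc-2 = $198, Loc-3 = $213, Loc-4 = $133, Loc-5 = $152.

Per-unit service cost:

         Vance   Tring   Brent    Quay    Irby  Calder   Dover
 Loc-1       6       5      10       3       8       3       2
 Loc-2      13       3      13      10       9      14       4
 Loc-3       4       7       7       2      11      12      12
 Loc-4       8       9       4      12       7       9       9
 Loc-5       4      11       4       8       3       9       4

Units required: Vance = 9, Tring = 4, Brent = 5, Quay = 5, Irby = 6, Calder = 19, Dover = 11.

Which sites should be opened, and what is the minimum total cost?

For any fixed open set, each work cell goes to its cheapest open site; total = fixed + service.
{Loc-1}: Vance→Loc-1 6·9=54, Tring→Loc-1 5·4=20, Brent→Loc-1 10·5=50, Quay→Loc-1 3·5=15, Irby→Loc-1 8·6=48, Calder→Loc-1 3·19=57, Dover→Loc-1 2·11=22. Service 266; fixed 93; total 359.
{Loc-1, Loc-5}: Vance→Loc-5 4·9=36, Tring→Loc-1 5·4=20, Brent→Loc-5 4·5=20, Quay→Loc-1 3·5=15, Irby→Loc-5 3·6=18, Calder→Loc-1 3·19=57, Dover→Loc-1 2·11=22. Service 188; fixed 245; total 433.
{Loc-1, Loc-4}: Vance→Loc-1 6·9=54, Tring→Loc-1 5·4=20, Brent→Loc-4 4·5=20, Quay→Loc-1 3·5=15, Irby→Loc-4 7·6=42, Calder→Loc-1 3·19=57, Dover→Loc-1 2·11=22. Service 230; fixed 226; total 456.
{Loc-1, Loc-2, Loc-3, Loc-4, Loc-5}: service 175 + fixed 789 = 964
No other subset beats 359.

Open Loc-1 only; minimum total cost 359.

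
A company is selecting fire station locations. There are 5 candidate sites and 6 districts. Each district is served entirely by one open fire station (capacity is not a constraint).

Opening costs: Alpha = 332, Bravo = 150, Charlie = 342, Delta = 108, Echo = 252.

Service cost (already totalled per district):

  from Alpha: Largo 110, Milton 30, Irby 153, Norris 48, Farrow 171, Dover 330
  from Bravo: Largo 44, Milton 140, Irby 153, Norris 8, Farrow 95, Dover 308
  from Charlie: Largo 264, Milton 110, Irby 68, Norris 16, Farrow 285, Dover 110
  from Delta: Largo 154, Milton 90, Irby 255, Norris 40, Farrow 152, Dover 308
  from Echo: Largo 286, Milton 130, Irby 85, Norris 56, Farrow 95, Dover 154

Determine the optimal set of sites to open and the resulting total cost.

For any fixed open set, each district goes to its cheapest open site; total = fixed + service.
{Bravo}: Largo→Bravo 44, Milton→Bravo 140, Irby→Bravo 153, Norris→Bravo 8, Farrow→Bravo 95, Dover→Bravo 308. Service 748; fixed 150; total 898.
{Bravo, Echo}: service 516 + fixed 402 = 918
{Bravo, Charlie}: Largo→Bravo 44, Milton→Charlie 110, Irby→Charlie 68, Norris→Bravo 8, Farrow→Bravo 95, Dover→Charlie 110. Service 435; fixed 492; total 927.
{Alpha, Bravo, Charlie, Delta, Echo}: service 355 + fixed 1184 = 1539
No other subset beats 898.

Open Bravo only; minimum total cost 898.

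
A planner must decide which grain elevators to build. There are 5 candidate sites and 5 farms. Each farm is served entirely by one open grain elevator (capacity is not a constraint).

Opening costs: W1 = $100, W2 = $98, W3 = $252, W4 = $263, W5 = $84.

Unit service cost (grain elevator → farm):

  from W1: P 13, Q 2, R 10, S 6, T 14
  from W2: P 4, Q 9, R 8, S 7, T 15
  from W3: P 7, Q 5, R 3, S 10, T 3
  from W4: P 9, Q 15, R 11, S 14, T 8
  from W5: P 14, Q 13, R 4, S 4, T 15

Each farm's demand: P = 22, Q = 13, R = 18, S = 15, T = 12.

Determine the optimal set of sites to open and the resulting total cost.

Open W1, W2 and W5; minimum total cost 696.

For any fixed open set, each farm goes to its cheapest open site; total = fixed + service.
{W1, W2, W5}: P→W2 4·22=88, Q→W1 2·13=26, R→W5 4·18=72, S→W5 4·15=60, T→W1 14·12=168. Service 414; fixed 282; total 696.
{W2, W3}: service 348 + fixed 350 = 698
{W2, W5}: service 517 + fixed 182 = 699
{W1, W2, W3, W4, W5}: service 264 + fixed 797 = 1061
No other subset beats 696.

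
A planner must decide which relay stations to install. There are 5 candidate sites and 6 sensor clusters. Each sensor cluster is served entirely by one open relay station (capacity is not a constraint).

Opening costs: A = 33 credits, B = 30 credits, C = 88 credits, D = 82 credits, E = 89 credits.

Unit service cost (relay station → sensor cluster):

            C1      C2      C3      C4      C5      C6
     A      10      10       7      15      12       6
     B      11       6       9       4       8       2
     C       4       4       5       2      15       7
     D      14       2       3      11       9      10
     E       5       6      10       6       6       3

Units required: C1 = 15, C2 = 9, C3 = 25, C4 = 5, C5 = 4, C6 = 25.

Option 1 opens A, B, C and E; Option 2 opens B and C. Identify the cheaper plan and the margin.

Option 2 is cheaper by 114.

Option 1: {A, B, C, E}: C1→C 4·15=60, C2→C 4·9=36, C3→C 5·25=125, C4→C 2·5=10, C5→E 6·4=24, C6→B 2·25=50. Service 305; fixed 240; total 545.
Option 2: {B, C}: C1→C 4·15=60, C2→C 4·9=36, C3→C 5·25=125, C4→C 2·5=10, C5→B 8·4=32, C6→B 2·25=50. Service 313; fixed 118; total 431.
Difference: |545 − 431| = 114.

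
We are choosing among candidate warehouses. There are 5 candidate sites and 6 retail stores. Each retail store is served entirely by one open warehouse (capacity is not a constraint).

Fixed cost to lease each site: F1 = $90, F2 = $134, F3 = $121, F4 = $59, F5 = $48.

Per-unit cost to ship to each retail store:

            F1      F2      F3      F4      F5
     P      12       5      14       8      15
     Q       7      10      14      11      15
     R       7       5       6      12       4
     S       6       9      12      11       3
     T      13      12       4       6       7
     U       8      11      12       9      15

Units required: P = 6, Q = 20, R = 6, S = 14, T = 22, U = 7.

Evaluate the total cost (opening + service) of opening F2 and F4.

Total cost: 774

Each retail store is assigned to its cheapest site among the open ones.
{F2, F4}: P→F2 5·6=30, Q→F2 10·20=200, R→F2 5·6=30, S→F2 9·14=126, T→F4 6·22=132, U→F4 9·7=63. Service 581; fixed 193; total 774.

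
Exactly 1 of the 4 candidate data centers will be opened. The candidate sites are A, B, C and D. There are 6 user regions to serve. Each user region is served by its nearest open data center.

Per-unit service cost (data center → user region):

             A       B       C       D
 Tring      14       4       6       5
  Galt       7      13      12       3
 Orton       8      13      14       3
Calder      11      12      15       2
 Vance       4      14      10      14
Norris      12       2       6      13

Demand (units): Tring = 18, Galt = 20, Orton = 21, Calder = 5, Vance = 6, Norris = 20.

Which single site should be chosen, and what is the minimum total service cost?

With exactly 1 open, each user region uses its cheapest among the chosen.
{D}: Tring→D 5·18=90, Galt→D 3·20=60, Orton→D 3·21=63, Calder→D 2·5=10, Vance→D 14·6=84, Norris→D 13·20=260. Service cost 567.
{B}: service cost 789
{A}: service cost 879
Among all 4 size-1 choices, {D} is lowest.

Choose D only; total service cost 567.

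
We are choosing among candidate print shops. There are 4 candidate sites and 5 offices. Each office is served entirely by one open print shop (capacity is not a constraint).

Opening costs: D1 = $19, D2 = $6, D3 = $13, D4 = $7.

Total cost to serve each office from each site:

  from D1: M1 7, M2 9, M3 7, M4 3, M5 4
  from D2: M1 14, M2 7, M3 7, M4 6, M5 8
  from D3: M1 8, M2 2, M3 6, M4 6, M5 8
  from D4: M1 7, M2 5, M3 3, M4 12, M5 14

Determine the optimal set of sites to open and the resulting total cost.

Open D2 and D4; minimum total cost 42.

For any fixed open set, each office goes to its cheapest open site; total = fixed + service.
{D2, D4}: M1→D4 7, M2→D4 5, M3→D4 3, M4→D2 6, M5→D2 8. Service 29; fixed 13; total 42.
{D3}: M1→D3 8, M2→D3 2, M3→D3 6, M4→D3 6, M5→D3 8. Service 30; fixed 13; total 43.
{D3, D4}: service 26 + fixed 20 = 46
{D1, D2, D3, D4}: service 19 + fixed 45 = 64
No other subset beats 42.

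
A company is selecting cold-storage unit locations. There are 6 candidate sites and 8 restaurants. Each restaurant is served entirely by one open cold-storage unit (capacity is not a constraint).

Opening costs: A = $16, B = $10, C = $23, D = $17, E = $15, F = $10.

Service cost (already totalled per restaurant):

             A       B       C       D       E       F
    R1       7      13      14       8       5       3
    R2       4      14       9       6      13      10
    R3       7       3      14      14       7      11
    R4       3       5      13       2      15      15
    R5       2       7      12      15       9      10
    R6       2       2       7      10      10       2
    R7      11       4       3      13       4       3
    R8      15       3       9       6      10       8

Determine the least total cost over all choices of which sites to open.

For any fixed open set, each restaurant goes to its cheapest open site; total = fixed + service.
{A, B}: R1→A 7, R2→A 4, R3→B 3, R4→A 3, R5→A 2, R6→A 2, R7→B 4, R8→B 3. Service 28; fixed 26; total 54.
{B, F}: service 36 + fixed 20 = 56
{A, F}: R1→F 3, R2→A 4, R3→A 7, R4→A 3, R5→A 2, R6→A 2, R7→F 3, R8→F 8. Service 32; fixed 26; total 58.
{A, B, C, D, E, F}: service 22 + fixed 91 = 113
No other subset beats 54.

Minimum total cost: 54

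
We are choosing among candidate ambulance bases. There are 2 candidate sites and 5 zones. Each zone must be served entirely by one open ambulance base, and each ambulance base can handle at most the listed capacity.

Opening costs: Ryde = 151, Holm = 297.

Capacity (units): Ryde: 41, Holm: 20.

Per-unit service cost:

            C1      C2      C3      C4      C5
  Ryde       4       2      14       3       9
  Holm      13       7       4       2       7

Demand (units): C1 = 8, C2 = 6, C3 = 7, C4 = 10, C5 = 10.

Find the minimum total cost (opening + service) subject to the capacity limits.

Open {Ryde}: C1→Ryde 4·8=32, C2→Ryde 2·6=12, C3→Ryde 14·7=98, C4→Ryde 3·10=30, C5→Ryde 9·10=90.
Loads: Ryde carries 41/41. Service 262; fixed 151; total 413.
Next best feasible plan costs 620.

Minimum total cost: 413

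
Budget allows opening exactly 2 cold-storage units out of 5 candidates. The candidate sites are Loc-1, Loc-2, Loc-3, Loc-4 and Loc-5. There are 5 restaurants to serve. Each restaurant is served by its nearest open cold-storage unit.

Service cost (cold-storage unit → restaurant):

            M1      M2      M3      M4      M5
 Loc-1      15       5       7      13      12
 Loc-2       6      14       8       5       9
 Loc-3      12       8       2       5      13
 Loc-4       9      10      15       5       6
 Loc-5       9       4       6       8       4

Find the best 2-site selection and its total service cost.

With exactly 2 open, each restaurant uses its cheapest among the chosen.
{Loc-3, Loc-5}: M1→Loc-5 9, M2→Loc-5 4, M3→Loc-3 2, M4→Loc-3 5, M5→Loc-5 4. Service cost 24.
{Loc-2, Loc-5}: service cost 25
{Loc-4, Loc-5}: service cost 28
Among all 10 size-2 choices, {Loc-3, Loc-5} is lowest.

Choose Loc-3 and Loc-5; total service cost 24.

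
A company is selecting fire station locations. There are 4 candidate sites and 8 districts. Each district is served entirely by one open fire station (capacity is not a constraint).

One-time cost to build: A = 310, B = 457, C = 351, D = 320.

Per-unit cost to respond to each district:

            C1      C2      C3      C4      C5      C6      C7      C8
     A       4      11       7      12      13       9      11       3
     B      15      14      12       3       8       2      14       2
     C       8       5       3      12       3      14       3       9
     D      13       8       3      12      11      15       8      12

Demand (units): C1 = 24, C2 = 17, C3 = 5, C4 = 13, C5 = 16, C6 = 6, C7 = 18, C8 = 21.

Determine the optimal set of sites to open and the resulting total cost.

Open C only; minimum total cost 1174.

For any fixed open set, each district goes to its cheapest open site; total = fixed + service.
{C}: C1→C 8·24=192, C2→C 5·17=85, C3→C 3·5=15, C4→C 12·13=156, C5→C 3·16=48, C6→C 14·6=84, C7→C 3·18=54, C8→C 9·21=189. Service 823; fixed 351; total 1174.
{A, C}: service 571 + fixed 661 = 1232
{B, C}: service 487 + fixed 808 = 1295
{A, B, C, D}: C1→A 4·24=96, C2→C 5·17=85, C3→C 3·5=15, C4→B 3·13=39, C5→C 3·16=48, C6→B 2·6=12, C7→C 3·18=54, C8→B 2·21=42. Service 391; fixed 1438; total 1829.
No other subset beats 1174.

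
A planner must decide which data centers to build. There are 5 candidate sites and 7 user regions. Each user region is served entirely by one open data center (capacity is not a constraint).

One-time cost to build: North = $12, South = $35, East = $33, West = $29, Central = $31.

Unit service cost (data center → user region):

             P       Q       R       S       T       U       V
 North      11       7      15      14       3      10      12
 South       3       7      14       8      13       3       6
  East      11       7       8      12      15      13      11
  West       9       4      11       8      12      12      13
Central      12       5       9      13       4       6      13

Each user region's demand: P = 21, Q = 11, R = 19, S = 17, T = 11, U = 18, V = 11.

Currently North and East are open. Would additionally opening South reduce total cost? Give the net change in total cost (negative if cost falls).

Yes — net change −382 (cost falls by 382).

Current service cost with {North, East}: 998.
Adding South: each user region re-picks its cheapest; new service cost 581, saving 417.
Extra fixed cost: 35. Net change = 35 − 417 = -382.
(Totals: 1043 → 661.)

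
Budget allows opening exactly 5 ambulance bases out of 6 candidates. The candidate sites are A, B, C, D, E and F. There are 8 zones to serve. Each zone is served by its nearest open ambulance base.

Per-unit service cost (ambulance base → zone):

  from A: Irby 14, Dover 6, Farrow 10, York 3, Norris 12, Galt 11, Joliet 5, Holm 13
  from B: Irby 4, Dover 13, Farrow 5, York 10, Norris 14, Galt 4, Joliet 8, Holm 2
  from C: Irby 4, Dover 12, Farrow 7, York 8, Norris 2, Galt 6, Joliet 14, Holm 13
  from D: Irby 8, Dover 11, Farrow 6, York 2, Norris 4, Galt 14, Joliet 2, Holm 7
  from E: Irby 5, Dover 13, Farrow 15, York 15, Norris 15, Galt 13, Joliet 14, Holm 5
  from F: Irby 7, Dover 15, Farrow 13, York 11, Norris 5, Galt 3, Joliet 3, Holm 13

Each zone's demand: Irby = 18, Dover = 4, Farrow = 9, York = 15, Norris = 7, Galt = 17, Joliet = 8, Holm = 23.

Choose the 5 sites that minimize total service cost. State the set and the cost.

Choose A, B, C, D and F; total service cost 298.

With exactly 5 open, each zone uses its cheapest among the chosen.
{A, B, C, D, F}: Irby→B 4·18=72, Dover→A 6·4=24, Farrow→B 5·9=45, York→D 2·15=30, Norris→C 2·7=14, Galt→F 3·17=51, Joliet→D 2·8=16, Holm→B 2·23=46. Service cost 298.
{A, B, D, E, F}: service cost 312
{A, B, C, D, E}: service cost 315
Among all 6 size-5 choices, {A, B, C, D, F} is lowest.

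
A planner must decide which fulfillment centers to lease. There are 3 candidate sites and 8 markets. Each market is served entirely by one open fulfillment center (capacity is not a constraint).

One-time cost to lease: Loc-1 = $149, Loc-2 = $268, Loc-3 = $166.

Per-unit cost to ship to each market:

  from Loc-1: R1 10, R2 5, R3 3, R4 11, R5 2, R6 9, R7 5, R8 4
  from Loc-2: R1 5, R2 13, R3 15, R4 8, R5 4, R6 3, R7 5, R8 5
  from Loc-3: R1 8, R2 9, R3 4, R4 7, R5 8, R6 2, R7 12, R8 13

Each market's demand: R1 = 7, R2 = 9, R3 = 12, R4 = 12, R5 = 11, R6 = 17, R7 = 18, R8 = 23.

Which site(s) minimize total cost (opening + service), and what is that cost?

Open Loc-1 and Loc-3; minimum total cost 774.

For any fixed open set, each market goes to its cheapest open site; total = fixed + service.
{Loc-1, Loc-3}: R1→Loc-3 8·7=56, R2→Loc-1 5·9=45, R3→Loc-1 3·12=36, R4→Loc-3 7·12=84, R5→Loc-1 2·11=22, R6→Loc-3 2·17=34, R7→Loc-1 5·18=90, R8→Loc-1 4·23=92. Service 459; fixed 315; total 774.
{Loc-1}: service 640 + fixed 149 = 789
{Loc-1, Loc-2}: service 467 + fixed 417 = 884
{Loc-1, Loc-2, Loc-3}: R1→Loc-2 5·7=35, R2→Loc-1 5·9=45, R3→Loc-1 3·12=36, R4→Loc-3 7·12=84, R5→Loc-1 2·11=22, R6→Loc-3 2·17=34, R7→Loc-1 5·18=90, R8→Loc-1 4·23=92. Service 438; fixed 583; total 1021.
No other subset beats 774.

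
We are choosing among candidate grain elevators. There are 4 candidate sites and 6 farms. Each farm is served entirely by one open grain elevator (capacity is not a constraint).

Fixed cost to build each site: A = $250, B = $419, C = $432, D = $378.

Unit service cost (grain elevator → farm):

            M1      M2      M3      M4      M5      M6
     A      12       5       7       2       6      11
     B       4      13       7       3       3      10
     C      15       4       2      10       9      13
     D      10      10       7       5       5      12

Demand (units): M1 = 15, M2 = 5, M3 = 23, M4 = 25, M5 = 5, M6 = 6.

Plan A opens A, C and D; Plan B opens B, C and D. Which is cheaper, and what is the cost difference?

Plan A is cheaper by 88.

Plan A: {A, C, D}: M1→D 10·15=150, M2→C 4·5=20, M3→C 2·23=46, M4→A 2·25=50, M5→D 5·5=25, M6→A 11·6=66. Service 357; fixed 1060; total 1417.
Plan B: {B, C, D}: M1→B 4·15=60, M2→C 4·5=20, M3→C 2·23=46, M4→B 3·25=75, M5→B 3·5=15, M6→B 10·6=60. Service 276; fixed 1229; total 1505.
Difference: |1417 − 1505| = 88.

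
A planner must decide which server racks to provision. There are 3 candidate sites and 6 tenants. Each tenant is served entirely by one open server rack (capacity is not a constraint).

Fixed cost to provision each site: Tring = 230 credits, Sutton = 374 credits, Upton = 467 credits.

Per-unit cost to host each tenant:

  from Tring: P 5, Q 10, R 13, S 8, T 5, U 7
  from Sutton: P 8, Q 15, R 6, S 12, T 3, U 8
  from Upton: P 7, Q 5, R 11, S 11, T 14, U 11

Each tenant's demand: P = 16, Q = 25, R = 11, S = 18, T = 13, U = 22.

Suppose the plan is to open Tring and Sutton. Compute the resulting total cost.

Total cost: 1337

Each tenant is assigned to its cheapest site among the open ones.
{Tring, Sutton}: P→Tring 5·16=80, Q→Tring 10·25=250, R→Sutton 6·11=66, S→Tring 8·18=144, T→Sutton 3·13=39, U→Tring 7·22=154. Service 733; fixed 604; total 1337.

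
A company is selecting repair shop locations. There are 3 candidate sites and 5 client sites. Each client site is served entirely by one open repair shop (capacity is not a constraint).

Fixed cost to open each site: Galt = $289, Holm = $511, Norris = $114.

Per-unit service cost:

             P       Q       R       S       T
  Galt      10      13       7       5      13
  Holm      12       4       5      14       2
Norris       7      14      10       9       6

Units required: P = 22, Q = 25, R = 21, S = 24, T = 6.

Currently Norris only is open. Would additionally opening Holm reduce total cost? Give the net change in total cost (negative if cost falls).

No — net change +132 (cost rises by 132).

Current service cost with {Norris}: 966.
Adding Holm: each client site re-picks its cheapest; new service cost 587, saving 379.
Extra fixed cost: 511. Net change = 511 − 379 = 132.
(Totals: 1080 → 1212.)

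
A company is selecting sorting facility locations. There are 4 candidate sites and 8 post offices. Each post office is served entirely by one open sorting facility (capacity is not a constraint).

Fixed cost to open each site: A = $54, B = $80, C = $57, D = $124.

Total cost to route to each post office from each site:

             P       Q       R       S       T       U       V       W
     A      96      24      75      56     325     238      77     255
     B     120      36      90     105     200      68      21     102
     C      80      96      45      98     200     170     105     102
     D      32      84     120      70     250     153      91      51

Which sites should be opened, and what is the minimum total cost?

For any fixed open set, each post office goes to its cheapest open site; total = fixed + service.
{B, D}: P→D 32, Q→B 36, R→B 90, S→D 70, T→B 200, U→B 68, V→B 21, W→D 51. Service 568; fixed 204; total 772.
{A, B}: service 642 + fixed 134 = 776
{B, C, D}: P→D 32, Q→B 36, R→C 45, S→D 70, T→B 200, U→B 68, V→B 21, W→D 51. Service 523; fixed 261; total 784.
{A, B, C, D}: P→D 32, Q→A 24, R→C 45, S→A 56, T→B 200, U→B 68, V→B 21, W→D 51. Service 497; fixed 315; total 812.
No other subset beats 772.

Open B and D; minimum total cost 772.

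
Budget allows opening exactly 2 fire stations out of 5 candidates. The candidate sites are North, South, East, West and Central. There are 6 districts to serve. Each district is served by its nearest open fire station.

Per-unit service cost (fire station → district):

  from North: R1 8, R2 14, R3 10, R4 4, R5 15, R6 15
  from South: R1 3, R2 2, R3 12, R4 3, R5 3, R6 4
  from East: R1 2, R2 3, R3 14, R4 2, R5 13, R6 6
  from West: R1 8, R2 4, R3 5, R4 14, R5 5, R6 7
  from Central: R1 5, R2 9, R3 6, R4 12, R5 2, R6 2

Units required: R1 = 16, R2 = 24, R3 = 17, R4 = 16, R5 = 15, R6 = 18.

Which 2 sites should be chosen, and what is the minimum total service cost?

With exactly 2 open, each district uses its cheapest among the chosen.
{East, Central}: R1→East 2·16=32, R2→East 3·24=72, R3→Central 6·17=102, R4→East 2·16=32, R5→Central 2·15=30, R6→Central 2·18=36. Service cost 304.
{South, Central}: service cost 312
{South, West}: service cost 346
Among all 10 size-2 choices, {East, Central} is lowest.

Choose East and Central; total service cost 304.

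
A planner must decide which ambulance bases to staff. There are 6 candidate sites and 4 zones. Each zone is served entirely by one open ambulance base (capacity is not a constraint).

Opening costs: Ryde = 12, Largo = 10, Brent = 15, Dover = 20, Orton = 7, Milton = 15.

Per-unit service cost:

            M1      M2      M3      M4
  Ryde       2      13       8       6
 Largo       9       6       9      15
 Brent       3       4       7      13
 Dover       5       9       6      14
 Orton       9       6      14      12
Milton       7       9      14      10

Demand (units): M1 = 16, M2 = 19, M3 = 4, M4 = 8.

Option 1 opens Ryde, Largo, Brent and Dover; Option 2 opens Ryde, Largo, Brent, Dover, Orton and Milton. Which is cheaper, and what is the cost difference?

Option 1: {Ryde, Largo, Brent, Dover}: M1→Ryde 2·16=32, M2→Brent 4·19=76, M3→Dover 6·4=24, M4→Ryde 6·8=48. Service 180; fixed 57; total 237.
Option 2: {Ryde, Largo, Brent, Dover, Orton, Milton}: M1→Ryde 2·16=32, M2→Brent 4·19=76, M3→Dover 6·4=24, M4→Ryde 6·8=48. Service 180; fixed 79; total 259.
Difference: |237 − 259| = 22.

Option 1 is cheaper by 22.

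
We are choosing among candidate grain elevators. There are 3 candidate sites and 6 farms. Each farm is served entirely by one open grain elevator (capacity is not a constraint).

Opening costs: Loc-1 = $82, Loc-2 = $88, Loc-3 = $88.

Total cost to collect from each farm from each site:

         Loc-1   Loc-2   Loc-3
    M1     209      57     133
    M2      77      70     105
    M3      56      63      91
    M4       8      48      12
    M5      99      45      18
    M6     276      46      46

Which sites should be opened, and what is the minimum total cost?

Open Loc-2 only; minimum total cost 417.

For any fixed open set, each farm goes to its cheapest open site; total = fixed + service.
{Loc-2}: M1→Loc-2 57, M2→Loc-2 70, M3→Loc-2 63, M4→Loc-2 48, M5→Loc-2 45, M6→Loc-2 46. Service 329; fixed 88; total 417.
{Loc-2, Loc-3}: service 266 + fixed 176 = 442
{Loc-1, Loc-2}: service 282 + fixed 170 = 452
{Loc-1, Loc-2, Loc-3}: M1→Loc-2 57, M2→Loc-2 70, M3→Loc-1 56, M4→Loc-1 8, M5→Loc-3 18, M6→Loc-2 46. Service 255; fixed 258; total 513.
(All 7 nonempty subsets were checked; Loc-2 only is lowest.)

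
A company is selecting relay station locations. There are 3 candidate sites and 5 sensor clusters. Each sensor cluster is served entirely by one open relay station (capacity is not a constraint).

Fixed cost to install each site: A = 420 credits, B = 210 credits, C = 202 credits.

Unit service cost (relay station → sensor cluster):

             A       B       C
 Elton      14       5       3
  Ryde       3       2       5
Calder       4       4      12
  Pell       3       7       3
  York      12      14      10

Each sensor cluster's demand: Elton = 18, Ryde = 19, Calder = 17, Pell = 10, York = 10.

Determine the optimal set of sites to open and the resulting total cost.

For any fixed open set, each sensor cluster goes to its cheapest open site; total = fixed + service.
{B}: Elton→B 5·18=90, Ryde→B 2·19=38, Calder→B 4·17=68, Pell→B 7·10=70, York→B 14·10=140. Service 406; fixed 210; total 616.
{C}: Elton→C 3·18=54, Ryde→C 5·19=95, Calder→C 12·17=204, Pell→C 3·10=30, York→C 10·10=100. Service 483; fixed 202; total 685.
{B, C}: Elton→C 3·18=54, Ryde→B 2·19=38, Calder→B 4·17=68, Pell→C 3·10=30, York→C 10·10=100. Service 290; fixed 412; total 702.
{A, B, C}: Elton→C 3·18=54, Ryde→B 2·19=38, Calder→A 4·17=68, Pell→A 3·10=30, York→C 10·10=100. Service 290; fixed 832; total 1122.
No other subset beats 616.

Open B only; minimum total cost 616.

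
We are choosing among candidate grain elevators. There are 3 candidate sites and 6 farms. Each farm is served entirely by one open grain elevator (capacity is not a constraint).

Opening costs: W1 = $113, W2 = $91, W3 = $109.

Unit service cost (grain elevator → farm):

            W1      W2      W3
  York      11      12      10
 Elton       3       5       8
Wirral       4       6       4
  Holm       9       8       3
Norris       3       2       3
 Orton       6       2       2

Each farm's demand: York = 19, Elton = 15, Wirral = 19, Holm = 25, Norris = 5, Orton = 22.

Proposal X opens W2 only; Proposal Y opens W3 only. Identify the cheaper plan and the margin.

Proposal Y is cheaper by 133.

Proposal X: {W2}: York→W2 12·19=228, Elton→W2 5·15=75, Wirral→W2 6·19=114, Holm→W2 8·25=200, Norris→W2 2·5=10, Orton→W2 2·22=44. Service 671; fixed 91; total 762.
Proposal Y: {W3}: York→W3 10·19=190, Elton→W3 8·15=120, Wirral→W3 4·19=76, Holm→W3 3·25=75, Norris→W3 3·5=15, Orton→W3 2·22=44. Service 520; fixed 109; total 629.
Difference: |762 − 629| = 133.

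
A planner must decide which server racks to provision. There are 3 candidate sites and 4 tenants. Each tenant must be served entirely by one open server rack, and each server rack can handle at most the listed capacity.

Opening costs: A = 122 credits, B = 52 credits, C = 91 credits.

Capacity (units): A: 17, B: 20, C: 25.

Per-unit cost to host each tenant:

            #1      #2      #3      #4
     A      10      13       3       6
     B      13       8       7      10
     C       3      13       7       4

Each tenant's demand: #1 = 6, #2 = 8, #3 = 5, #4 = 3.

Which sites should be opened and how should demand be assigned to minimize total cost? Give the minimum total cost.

Minimum total cost: 260

Open {C}: #1→C 3·6=18, #2→C 13·8=104, #3→C 7·5=35, #4→C 4·3=12.
Loads: C carries 22/25. Service 169; fixed 91; total 260.
Next best feasible plan costs 272.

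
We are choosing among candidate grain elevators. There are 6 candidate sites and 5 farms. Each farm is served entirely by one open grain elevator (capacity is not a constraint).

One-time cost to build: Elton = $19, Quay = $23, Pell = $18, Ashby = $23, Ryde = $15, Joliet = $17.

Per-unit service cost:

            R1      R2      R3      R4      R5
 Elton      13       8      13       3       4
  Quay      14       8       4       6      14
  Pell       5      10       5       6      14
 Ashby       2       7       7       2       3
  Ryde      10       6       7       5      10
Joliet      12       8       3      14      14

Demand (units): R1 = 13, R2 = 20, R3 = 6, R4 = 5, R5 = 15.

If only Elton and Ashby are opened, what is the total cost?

Each farm is assigned to its cheapest site among the open ones.
{Elton, Ashby}: R1→Ashby 2·13=26, R2→Ashby 7·20=140, R3→Ashby 7·6=42, R4→Ashby 2·5=10, R5→Ashby 3·15=45. Service 263; fixed 42; total 305.

Total cost: 305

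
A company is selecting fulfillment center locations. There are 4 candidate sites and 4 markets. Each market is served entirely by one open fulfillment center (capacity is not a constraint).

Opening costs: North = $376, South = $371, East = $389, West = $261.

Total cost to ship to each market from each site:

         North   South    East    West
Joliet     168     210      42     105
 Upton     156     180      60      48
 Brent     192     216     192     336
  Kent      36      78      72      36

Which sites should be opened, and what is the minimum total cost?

Open East only; minimum total cost 755.

For any fixed open set, each market goes to its cheapest open site; total = fixed + service.
{East}: Joliet→East 42, Upton→East 60, Brent→East 192, Kent→East 72. Service 366; fixed 389; total 755.
{West}: service 525 + fixed 261 = 786
{North}: service 552 + fixed 376 = 928
{North, South, East, West}: service 318 + fixed 1397 = 1715
(All 15 nonempty subsets were checked; East only is lowest.)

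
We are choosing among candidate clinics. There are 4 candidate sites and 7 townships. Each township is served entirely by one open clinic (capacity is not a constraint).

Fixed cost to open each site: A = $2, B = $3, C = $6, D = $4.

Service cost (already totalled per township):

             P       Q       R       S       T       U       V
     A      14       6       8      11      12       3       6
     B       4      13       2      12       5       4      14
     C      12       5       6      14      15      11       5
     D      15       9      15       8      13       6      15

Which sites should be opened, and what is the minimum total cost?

Open A and B; minimum total cost 42.

For any fixed open set, each township goes to its cheapest open site; total = fixed + service.
{A, B}: P→B 4, Q→A 6, R→B 2, S→A 11, T→B 5, U→A 3, V→A 6. Service 37; fixed 5; total 42.
{A, B, D}: service 34 + fixed 9 = 43
{A, B, C}: P→B 4, Q→C 5, R→B 2, S→A 11, T→B 5, U→A 3, V→C 5. Service 35; fixed 11; total 46.
{A, B, C, D}: service 32 + fixed 15 = 47
(All 15 nonempty subsets were checked; A and B is lowest.)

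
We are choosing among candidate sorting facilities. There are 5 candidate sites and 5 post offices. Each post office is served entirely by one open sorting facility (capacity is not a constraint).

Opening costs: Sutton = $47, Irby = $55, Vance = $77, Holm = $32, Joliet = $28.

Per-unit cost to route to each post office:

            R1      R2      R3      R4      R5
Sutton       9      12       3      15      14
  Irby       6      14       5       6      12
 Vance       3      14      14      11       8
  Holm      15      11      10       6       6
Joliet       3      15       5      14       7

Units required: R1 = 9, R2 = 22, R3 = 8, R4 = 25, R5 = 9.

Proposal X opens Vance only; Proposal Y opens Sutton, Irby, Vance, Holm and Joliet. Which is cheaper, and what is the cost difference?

Proposal X: {Vance}: R1→Vance 3·9=27, R2→Vance 14·22=308, R3→Vance 14·8=112, R4→Vance 11·25=275, R5→Vance 8·9=72. Service 794; fixed 77; total 871.
Proposal Y: {Sutton, Irby, Vance, Holm, Joliet}: R1→Vance 3·9=27, R2→Holm 11·22=242, R3→Sutton 3·8=24, R4→Irby 6·25=150, R5→Holm 6·9=54. Service 497; fixed 239; total 736.
Difference: |871 − 736| = 135.

Proposal Y is cheaper by 135.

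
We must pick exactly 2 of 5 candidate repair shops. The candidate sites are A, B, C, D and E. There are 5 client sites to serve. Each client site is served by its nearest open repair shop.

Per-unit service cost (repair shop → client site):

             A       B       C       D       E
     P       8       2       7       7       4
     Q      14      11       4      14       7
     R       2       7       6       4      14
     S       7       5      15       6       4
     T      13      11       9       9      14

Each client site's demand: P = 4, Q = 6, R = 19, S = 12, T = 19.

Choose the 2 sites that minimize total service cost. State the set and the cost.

Choose A and C; total service cost 345.

With exactly 2 open, each client site uses its cheapest among the chosen.
{A, C}: P→C 7·4=28, Q→C 4·6=24, R→A 2·19=38, S→A 7·12=84, T→C 9·19=171. Service cost 345.
{D, E}: service cost 353
{C, D}: service cost 371
Among all 10 size-2 choices, {A, C} is lowest.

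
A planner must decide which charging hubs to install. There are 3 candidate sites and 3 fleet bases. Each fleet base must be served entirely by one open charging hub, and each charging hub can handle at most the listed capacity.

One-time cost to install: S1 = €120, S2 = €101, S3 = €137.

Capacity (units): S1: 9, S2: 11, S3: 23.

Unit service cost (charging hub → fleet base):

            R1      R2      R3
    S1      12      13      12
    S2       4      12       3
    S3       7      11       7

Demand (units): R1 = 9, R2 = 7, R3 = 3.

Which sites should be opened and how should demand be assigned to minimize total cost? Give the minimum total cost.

Open {S3}: R1→S3 7·9=63, R2→S3 11·7=77, R3→S3 7·3=21.
Loads: S3 carries 19/23. Service 161; fixed 137; total 298.
Next best feasible plan costs 372.

Minimum total cost: 298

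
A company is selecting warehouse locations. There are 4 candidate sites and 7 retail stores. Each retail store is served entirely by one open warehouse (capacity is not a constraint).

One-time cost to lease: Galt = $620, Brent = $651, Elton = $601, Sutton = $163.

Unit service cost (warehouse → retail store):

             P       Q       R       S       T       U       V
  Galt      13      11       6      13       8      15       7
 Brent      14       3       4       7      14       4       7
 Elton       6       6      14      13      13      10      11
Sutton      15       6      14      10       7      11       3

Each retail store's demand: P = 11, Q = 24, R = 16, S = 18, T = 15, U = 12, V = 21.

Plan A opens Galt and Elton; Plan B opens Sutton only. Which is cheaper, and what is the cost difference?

Plan B is cheaper by 972.

Plan A: {Galt, Elton}: P→Elton 6·11=66, Q→Elton 6·24=144, R→Galt 6·16=96, S→Galt 13·18=234, T→Galt 8·15=120, U→Elton 10·12=120, V→Galt 7·21=147. Service 927; fixed 1221; total 2148.
Plan B: {Sutton}: P→Sutton 15·11=165, Q→Sutton 6·24=144, R→Sutton 14·16=224, S→Sutton 10·18=180, T→Sutton 7·15=105, U→Sutton 11·12=132, V→Sutton 3·21=63. Service 1013; fixed 163; total 1176.
Difference: |2148 − 1176| = 972.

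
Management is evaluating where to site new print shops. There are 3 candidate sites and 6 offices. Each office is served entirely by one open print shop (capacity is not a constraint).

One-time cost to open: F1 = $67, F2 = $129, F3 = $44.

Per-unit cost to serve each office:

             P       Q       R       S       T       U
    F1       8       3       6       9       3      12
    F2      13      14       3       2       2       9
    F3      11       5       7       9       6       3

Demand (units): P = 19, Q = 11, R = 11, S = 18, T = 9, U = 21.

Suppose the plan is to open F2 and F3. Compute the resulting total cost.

Total cost: 587

Each office is assigned to its cheapest site among the open ones.
{F2, F3}: P→F3 11·19=209, Q→F3 5·11=55, R→F2 3·11=33, S→F2 2·18=36, T→F2 2·9=18, U→F3 3·21=63. Service 414; fixed 173; total 587.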